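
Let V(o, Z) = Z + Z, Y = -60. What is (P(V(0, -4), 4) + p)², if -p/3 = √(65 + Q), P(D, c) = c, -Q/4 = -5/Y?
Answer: (4 - √582)² ≈ 405.00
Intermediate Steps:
Q = -⅓ (Q = -(-20)/(-60) = -(-20)*(-1)/60 = -4*1/12 = -⅓ ≈ -0.33333)
V(o, Z) = 2*Z
p = -√582 (p = -3*√(65 - ⅓) = -√582 ≈ -24.125)
(P(V(0, -4), 4) + p)² = (4 - √582)²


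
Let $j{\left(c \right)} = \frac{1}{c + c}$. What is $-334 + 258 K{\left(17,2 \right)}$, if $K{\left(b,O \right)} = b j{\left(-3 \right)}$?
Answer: $-1065$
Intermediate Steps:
$j{\left(c \right)} = \frac{1}{2 c}$
$K{\left(b,O \right)} = - \frac{b}{6}$ ($K{\left(b,O \right)} = b \frac{1}{2 \left(-3\right)} = b \frac{1}{2} \left(- \frac{1}{3}\right) = b \left(- \frac{1}{6}\right) = - \frac{b}{6}$)
$-334 + 258 K{\left(17,2 \right)} = -334 + 258 \left(\left(- \frac{1}{6}\right) 17\right) = -334 + 258 \left(- \frac{17}{6}\right) = -334 - 731 = -1065$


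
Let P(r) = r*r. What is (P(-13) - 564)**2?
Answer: 156025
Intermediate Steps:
P(r) = r**2
(P(-13) - 564)**2 = ((-13)**2 - 564)**2 = (169 - 564)**2 = (-395)**2 = 156025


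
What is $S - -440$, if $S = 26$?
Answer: $466$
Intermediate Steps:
$S - -440 = 26 - -440 = 26 + 440 = 466$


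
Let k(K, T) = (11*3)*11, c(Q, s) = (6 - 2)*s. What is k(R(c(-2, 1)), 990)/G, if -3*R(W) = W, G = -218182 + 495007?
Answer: 121/92275 ≈ 0.0013113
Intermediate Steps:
c(Q, s) = 4*s
G = 276825
R(W) = -W/3
k(K, T) = 363 (k(K, T) = 33*11 = 363)
k(R(c(-2, 1)), 990)/G = 363/276825 = 363*(1/276825) = 121/92275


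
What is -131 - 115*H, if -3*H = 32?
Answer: 3287/3 ≈ 1095.7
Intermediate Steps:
H = -32/3 (H = -⅓*32 = -32/3 ≈ -10.667)
-131 - 115*H = -131 - 115*(-32/3) = -131 + 3680/3 = 3287/3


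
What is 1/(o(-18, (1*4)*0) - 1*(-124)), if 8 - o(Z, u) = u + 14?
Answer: 1/118 ≈ 0.0084746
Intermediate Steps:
o(Z, u) = -6 - u (o(Z, u) = 8 - (u + 14) = 8 - (14 + u) = 8 + (-14 - u) = -6 - u)
1/(o(-18, (1*4)*0) - 1*(-124)) = 1/((-6 - 1*4*0) - 1*(-124)) = 1/((-6 - 4*0) + 124) = 1/((-6 - 1*0) + 124) = 1/((-6 + 0) + 124) = 1/(-6 + 124) = 1/118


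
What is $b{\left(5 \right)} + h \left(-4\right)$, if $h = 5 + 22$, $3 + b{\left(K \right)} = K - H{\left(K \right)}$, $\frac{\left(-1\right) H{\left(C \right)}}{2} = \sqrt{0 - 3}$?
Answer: $-106 + 2 i \sqrt{3} \approx -106.0 + 3.4641 i$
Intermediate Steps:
$H{\left(C \right)} = - 2 i \sqrt{3}$ ($H{\left(C \right)} = - 2 \sqrt{0 - 3} = - 2 \sqrt{-3} = - 2 i \sqrt{3}$)
$b{\left(K \right)} = -3 + K + 2 i \sqrt{3}$ ($b{\left(K \right)} = -3 + \left(K - - 2 i \sqrt{3}\right) = -3 + \left(K + 2 i \sqrt{3}\right) = -3 + K + 2 i \sqrt{3}$)
$h = 27$
$b{\left(5 \right)} + h \left(-4\right) = \left(-3 + 5 + 2 i \sqrt{3}\right) + 27 \left(-4\right) = \left(2 + 2 i \sqrt{3}\right) - 108 = -106 + 2 i \sqrt{3}$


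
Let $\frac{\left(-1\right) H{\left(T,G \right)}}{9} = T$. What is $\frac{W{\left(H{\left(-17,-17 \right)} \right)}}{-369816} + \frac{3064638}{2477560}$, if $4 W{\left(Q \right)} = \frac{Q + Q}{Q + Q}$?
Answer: $\frac{566675773609}{458120664480} \approx 1.237$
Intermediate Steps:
$H{\left(T,G \right)} = - 9 T$
$W{\left(Q \right)} = \frac{1}{4}$ ($W{\left(Q \right)} = \frac{\left(Q + Q\right) \frac{1}{Q + Q}}{4} = \frac{2 Q \frac{1}{2 Q}}{4} = \frac{1}{4} \cdot 1 = \frac{1}{4}$)
$\frac{W{\left(H{\left(-17,-17 \right)} \right)}}{-369816} + \frac{3064638}{2477560} = \frac{1}{4 \left(-369816\right)} + \frac{3064638}{2477560} = \frac{1}{4} \left(- \frac{1}{369816}\right) + 3064638 \cdot \frac{1}{2477560} = - \frac{1}{1479264} + \frac{1532319}{1238780} = \frac{566675773609}{458120664480}$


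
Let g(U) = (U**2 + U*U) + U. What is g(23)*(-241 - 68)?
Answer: -334029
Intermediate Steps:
g(U) = U + 2*U**2 (g(U) = (U**2 + U**2) + U = 2*U**2 + U = U + 2*U**2)
g(23)*(-241 - 68) = (23*(1 + 2*23))*(-241 - 68) = (23*(1 + 46))*(-309) = (23*47)*(-309) = 1081*(-309) = -334029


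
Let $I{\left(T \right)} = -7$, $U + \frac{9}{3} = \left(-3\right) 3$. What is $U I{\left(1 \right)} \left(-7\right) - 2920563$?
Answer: $-2921151$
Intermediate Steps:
$U = -12$ ($U = -3 - 9 = -12$)
$U I{\left(1 \right)} \left(-7\right) - 2920563 = \left(-12\right) \left(-7\right) \left(-7\right) - 2920563 = 84 \left(-7\right) - 2920563 = -588 - 2920563 = -2921151$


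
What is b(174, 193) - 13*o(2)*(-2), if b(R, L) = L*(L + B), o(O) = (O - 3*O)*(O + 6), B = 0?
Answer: 36417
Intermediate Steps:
o(O) = -2*O*(6 + O) (o(O) = (-2*O)*(6 + O) = -2*O*(6 + O))
b(R, L) = L² (b(R, L) = L*(L + 0) = L*L = L²)
b(174, 193) - 13*o(2)*(-2) = 193² - 13*(-2*2*(6 + 2))*(-2) = 37249 - 13*(-2*2*8)*(-2) = 37249 - 13*(-32)*(-2) = 37249 - (-416)*(-2) = 37249 - 1*832 = 37249 - 832 = 36417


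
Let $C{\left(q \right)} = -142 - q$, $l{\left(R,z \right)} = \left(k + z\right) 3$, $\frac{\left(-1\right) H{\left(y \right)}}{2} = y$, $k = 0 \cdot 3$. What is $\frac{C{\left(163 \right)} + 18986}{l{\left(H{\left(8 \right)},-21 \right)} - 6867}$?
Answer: $- \frac{6227}{2310} \approx -2.6957$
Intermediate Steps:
$k = 0$
$H{\left(y \right)} = - 2 y$
$l{\left(R,z \right)} = 3 z$ ($l{\left(R,z \right)} = \left(0 + z\right) 3 = z 3 = 3 z$)
$\frac{C{\left(163 \right)} + 18986}{l{\left(H{\left(8 \right)},-21 \right)} - 6867} = \frac{\left(-142 - 163\right) + 18986}{3 \left(-21\right) - 6867} = \frac{\left(-142 - 163\right) + 18986}{-63 - 6867} = \frac{-305 + 18986}{-6930} = 18681 \left(- \frac{1}{6930}\right) = - \frac{6227}{2310}$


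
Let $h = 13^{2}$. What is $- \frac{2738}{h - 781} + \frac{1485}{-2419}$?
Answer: $\frac{2857201}{740214} \approx 3.86$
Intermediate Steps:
$h = 169$
$- \frac{2738}{h - 781} + \frac{1485}{-2419} = - \frac{2738}{169 - 781} + \frac{1485}{-2419} = - \frac{2738}{-612} + 1485 \left(- \frac{1}{2419}\right) = \left(-2738\right) \left(- \frac{1}{612}\right) - \frac{1485}{2419} = \frac{1369}{306} - \frac{1485}{2419} = \frac{2857201}{740214}$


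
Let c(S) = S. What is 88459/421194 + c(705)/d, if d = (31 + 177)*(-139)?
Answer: 1130292419/6088780464 ≈ 0.18564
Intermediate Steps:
d = -28912 (d = 208*(-139) = -28912)
88459/421194 + c(705)/d = 88459/421194 + 705/(-28912) = 88459*(1/421194) + 705*(-1/28912) = 88459/421194 - 705/28912 = 1130292419/6088780464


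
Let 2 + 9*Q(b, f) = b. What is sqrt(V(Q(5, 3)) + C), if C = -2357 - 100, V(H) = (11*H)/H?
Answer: I*sqrt(2446) ≈ 49.457*I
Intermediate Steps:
Q(b, f) = -2/9 + b/9
V(H) = 11
C = -2457
sqrt(V(Q(5, 3)) + C) = sqrt(11 - 2457) = sqrt(-2446) = I*sqrt(2446)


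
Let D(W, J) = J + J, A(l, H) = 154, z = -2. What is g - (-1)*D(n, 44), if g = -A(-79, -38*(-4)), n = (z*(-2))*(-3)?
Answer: -66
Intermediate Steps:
n = -12 (n = -2*(-2)*(-3) = 4*(-3) = -12)
D(W, J) = 2*J
g = -154 (g = -1*154 = -154)
g - (-1)*D(n, 44) = -154 - (-1)*2*44 = -154 - (-1)*88 = -154 - 1*(-88) = -154 + 88 = -66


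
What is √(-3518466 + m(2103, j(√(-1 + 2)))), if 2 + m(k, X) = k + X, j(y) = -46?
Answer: I*√3516411 ≈ 1875.2*I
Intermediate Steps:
m(k, X) = -2 + X + k (m(k, X) = -2 + (k + X) = -2 + (X + k) = -2 + X + k)
√(-3518466 + m(2103, j(√(-1 + 2)))) = √(-3518466 + (-2 - 46 + 2103)) = √(-3518466 + 2055) = √(-3516411) = I*√3516411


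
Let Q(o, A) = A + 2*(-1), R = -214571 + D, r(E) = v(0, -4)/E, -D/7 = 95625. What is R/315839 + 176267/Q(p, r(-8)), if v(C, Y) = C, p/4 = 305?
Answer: -55673760905/631678 ≈ -88136.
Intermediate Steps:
p = 1220 (p = 4*305 = 1220)
D = -669375 (D = -7*95625 = -669375)
r(E) = 0 (r(E) = 0/E = 0)
R = -883946 (R = -214571 - 669375 = -883946)
Q(o, A) = -2 + A (Q(o, A) = A - 2 = -2 + A)
R/315839 + 176267/Q(p, r(-8)) = -883946/315839 + 176267/(-2 + 0) = -883946*1/315839 + 176267/(-2) = -883946/315839 + 176267*(-½) = -883946/315839 - 176267/2 = -55673760905/631678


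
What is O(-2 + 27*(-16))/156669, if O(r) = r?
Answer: -434/156669 ≈ -0.0027702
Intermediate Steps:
O(-2 + 27*(-16))/156669 = (-2 + 27*(-16))/156669 = (-2 - 432)*(1/156669) = -434*1/156669 = -434/156669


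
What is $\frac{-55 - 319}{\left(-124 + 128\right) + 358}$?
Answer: $- \frac{187}{181} \approx -1.0331$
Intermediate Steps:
$\frac{-55 - 319}{\left(-124 + 128\right) + 358} = - \frac{374}{4 + 358} = - \frac{374}{362} = \left(-374\right) \frac{1}{362} = - \frac{187}{181}$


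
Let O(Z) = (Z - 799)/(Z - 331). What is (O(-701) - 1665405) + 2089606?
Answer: 36481411/86 ≈ 4.2420e+5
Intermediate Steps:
O(Z) = (-799 + Z)/(-331 + Z)
(O(-701) - 1665405) + 2089606 = ((-799 - 701)/(-331 - 701) - 1665405) + 2089606 = (-1500/(-1032) - 1665405) + 2089606 = (-1/1032*(-1500) - 1665405) + 2089606 = (125/86 - 1665405) + 2089606 = -143224705/86 + 2089606 = 36481411/86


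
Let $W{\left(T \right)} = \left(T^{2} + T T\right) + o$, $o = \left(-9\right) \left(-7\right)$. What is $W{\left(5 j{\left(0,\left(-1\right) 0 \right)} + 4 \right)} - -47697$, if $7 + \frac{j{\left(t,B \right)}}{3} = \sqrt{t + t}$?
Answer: $68162$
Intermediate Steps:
$j{\left(t,B \right)} = -21 + 3 \sqrt{2} \sqrt{t}$ ($j{\left(t,B \right)} = -21 + 3 \sqrt{t + t} = -21 + 3 \sqrt{2 t} = -21 + 3 \sqrt{2} \sqrt{t}$)
$o = 63$
$W{\left(T \right)} = 63 + 2 T^{2}$ ($W{\left(T \right)} = \left(T^{2} + T T\right) + 63 = \left(T^{2} + T^{2}\right) + 63 = 2 T^{2} + 63 = 63 + 2 T^{2}$)
$W{\left(5 j{\left(0,\left(-1\right) 0 \right)} + 4 \right)} - -47697 = \left(63 + 2 \left(5 \left(-21 + 3 \sqrt{2} \sqrt{0}\right) + 4\right)^{2}\right) - -47697 = \left(63 + 2 \left(5 \left(-21 + 3 \sqrt{2} \cdot 0\right) + 4\right)^{2}\right) + 47697 = \left(63 + 2 \left(5 \left(-21 + 0\right) + 4\right)^{2}\right) + 47697 = \left(63 + 2 \left(5 \left(-21\right) + 4\right)^{2}\right) + 47697 = \left(63 + 2 \left(-105 + 4\right)^{2}\right) + 47697 = \left(63 + 2 \left(-101\right)^{2}\right) + 47697 = \left(63 + 2 \cdot 10201\right) + 47697 = \left(63 + 20402\right) + 47697 = 20465 + 47697 = 68162$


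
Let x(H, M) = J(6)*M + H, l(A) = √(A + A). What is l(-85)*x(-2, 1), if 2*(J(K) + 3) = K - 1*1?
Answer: -5*I*√170/2 ≈ -32.596*I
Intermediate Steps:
J(K) = -7/2 + K/2 (J(K) = -3 + (K - 1*1)/2 = -3 + (K - 1)/2 = -3 + (-1 + K)/2 = -3 + (-½ + K/2) = -7/2 + K/2)
l(A) = √2*√A (l(A) = √(2*A) = √2*√A)
x(H, M) = H - M/2 (x(H, M) = (-7/2 + (½)*6)*M + H = (-7/2 + 3)*M + H = -M/2 + H = H - M/2)
l(-85)*x(-2, 1) = (√2*√(-85))*(-2 - ½*1) = (√2*(I*√85))*(-2 - ½) = (I*√170)*(-5/2) = -5*I*√170/2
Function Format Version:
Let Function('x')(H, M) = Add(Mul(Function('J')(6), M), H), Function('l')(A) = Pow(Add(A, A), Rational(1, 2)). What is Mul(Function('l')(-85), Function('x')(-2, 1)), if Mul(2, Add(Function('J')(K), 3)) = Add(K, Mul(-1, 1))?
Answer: Mul(Rational(-5, 2), I, Pow(170, Rational(1, 2))) ≈ Mul(-32.596, I)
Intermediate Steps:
Function('J')(K) = Add(Rational(-7, 2), Mul(Rational(1, 2), K)) (Function('J')(K) = Add(-3, Mul(Rational(1, 2), Add(K, Mul(-1, 1)))) = Add(-3, Mul(Rational(1, 2), Add(K, -1))) = Add(-3, Mul(Rational(1, 2), Add(-1, K))) = Add(-3, Add(Rational(-1, 2), Mul(Rational(1, 2), K))) = Add(Rational(-7, 2), Mul(Rational(1, 2), K)))
Function('l')(A) = Mul(Pow(2, Rational(1, 2)), Pow(A, Rational(1, 2))) (Function('l')(A) = Pow(Mul(2, A), Rational(1, 2)) = Mul(Pow(2, Rational(1, 2)), Pow(A, Rational(1, 2))))
Function('x')(H, M) = Add(H, Mul(Rational(-1, 2), M)) (Function('x')(H, M) = Add(Mul(Add(Rational(-7, 2), Mul(Rational(1, 2), 6)), M), H) = Add(Mul(Add(Rational(-7, 2), 3), M), H) = Add(Mul(Rational(-1, 2), M), H) = Add(H, Mul(Rational(-1, 2), M)))
Mul(Function('l')(-85), Function('x')(-2, 1)) = Mul(Mul(Pow(2, Rational(1, 2)), Pow(-85, Rational(1, 2))), Add(-2, Mul(Rational(-1, 2), 1))) = Mul(Mul(Pow(2, Rational(1, 2)), Mul(I, Pow(85, Rational(1, 2)))), Add(-2, Rational(-1, 2))) = Mul(Mul(I, Pow(170, Rational(1, 2))), Rational(-5, 2)) = Mul(Rational(-5, 2), I, Pow(170, Rational(1, 2)))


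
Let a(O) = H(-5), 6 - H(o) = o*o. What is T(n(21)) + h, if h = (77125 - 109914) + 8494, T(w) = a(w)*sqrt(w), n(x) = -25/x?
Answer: -24295 - 95*I*sqrt(21)/21 ≈ -24295.0 - 20.731*I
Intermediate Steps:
H(o) = 6 - o**2 (H(o) = 6 - o*o = 6 - o**2)
a(O) = -19 (a(O) = 6 - 1*(-5)**2 = 6 - 1*25 = 6 - 25 = -19)
T(w) = -19*sqrt(w)
h = -24295 (h = -32789 + 8494 = -24295)
T(n(21)) + h = -19*5*I*sqrt(21)/21 - 24295 = -95*I*sqrt(21)/21 - 24295 = -24295 - 95*I*sqrt(21)/21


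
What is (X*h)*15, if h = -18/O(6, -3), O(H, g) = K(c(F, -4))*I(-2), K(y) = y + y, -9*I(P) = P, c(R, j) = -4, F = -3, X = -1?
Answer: -1215/8 ≈ -151.88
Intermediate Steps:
I(P) = -P/9
K(y) = 2*y
O(H, g) = -16/9 (O(H, g) = (2*(-4))*(-1/9*(-2)) = -8*2/9 = -16/9)
h = 81/8 (h = -18/(-16/9) = -18*(-9/16) = 81/8 ≈ 10.125)
(X*h)*15 = -1*81/8*15 = -81/8*15 = -1215/8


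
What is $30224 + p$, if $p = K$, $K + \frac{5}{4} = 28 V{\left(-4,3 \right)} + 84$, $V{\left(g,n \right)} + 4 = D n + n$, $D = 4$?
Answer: $\frac{122459}{4} \approx 30615.0$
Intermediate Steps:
$V{\left(g,n \right)} = -4 + 5 n$ ($V{\left(g,n \right)} = -4 + \left(4 n + n\right) = -4 + 5 n$)
$K = \frac{1563}{4}$ ($K = - \frac{5}{4} + \left(28 \left(-4 + 5 \cdot 3\right) + 84\right) = - \frac{5}{4} + \left(28 \left(-4 + 15\right) + 84\right) = - \frac{5}{4} + \left(28 \cdot 11 + 84\right) = - \frac{5}{4} + \left(308 + 84\right) = - \frac{5}{4} + 392 = \frac{1563}{4} \approx 390.75$)
$p = \frac{1563}{4} \approx 390.75$
$30224 + p = 30224 + \frac{1563}{4} = \frac{122459}{4}$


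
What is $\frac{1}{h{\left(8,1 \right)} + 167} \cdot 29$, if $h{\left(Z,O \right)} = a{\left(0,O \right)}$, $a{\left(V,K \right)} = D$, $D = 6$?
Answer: $\frac{29}{173} \approx 0.16763$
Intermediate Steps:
$a{\left(V,K \right)} = 6$
$h{\left(Z,O \right)} = 6$
$\frac{1}{h{\left(8,1 \right)} + 167} \cdot 29 = \frac{1}{6 + 167} \cdot 29 = \frac{1}{173} \cdot 29 = \frac{29}{173}$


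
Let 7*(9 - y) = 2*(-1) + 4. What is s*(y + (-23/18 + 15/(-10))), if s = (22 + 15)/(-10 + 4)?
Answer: -6919/189 ≈ -36.608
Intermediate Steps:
y = 61/7 (y = 9 - (2*(-1) + 4)/7 = 9 - (-2 + 4)/7 = 9 - 1/7*2 = 9 - 2/7 = 61/7 ≈ 8.7143)
s = -37/6 (s = 37/(-6) = 37*(-1/6) = -37/6 ≈ -6.1667)
s*(y + (-23/18 + 15/(-10))) = -37*(61/7 + (-23/18 + 15/(-10)))/6 = -37*(61/7 + (-23*1/18 + 15*(-1/10)))/6 = -37*(61/7 + (-23/18 - 3/2))/6 = -37*(61/7 - 25/9)/6 = -37/6*374/63 = -6919/189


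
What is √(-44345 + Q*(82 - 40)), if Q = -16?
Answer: I*√45017 ≈ 212.17*I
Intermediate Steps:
√(-44345 + Q*(82 - 40)) = √(-44345 - 16*(82 - 40)) = √(-44345 - 16*42) = √(-44345 - 672) = √(-45017) = I*√45017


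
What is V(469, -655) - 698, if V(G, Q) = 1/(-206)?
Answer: -143789/206 ≈ -698.00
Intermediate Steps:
V(G, Q) = -1/206
V(469, -655) - 698 = -1/206 - 698 = -143789/206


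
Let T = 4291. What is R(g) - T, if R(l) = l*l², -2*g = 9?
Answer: -35057/8 ≈ -4382.1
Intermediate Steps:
g = -9/2 (g = -½*9 = -9/2 ≈ -4.5000)
R(l) = l³
R(g) - T = (-9/2)³ - 1*4291 = -729/8 - 4291 = -35057/8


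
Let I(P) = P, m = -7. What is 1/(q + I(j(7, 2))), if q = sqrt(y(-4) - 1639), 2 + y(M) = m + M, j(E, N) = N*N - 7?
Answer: -3/1661 - 2*I*sqrt(413)/1661 ≈ -0.0018061 - 0.02447*I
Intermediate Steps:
j(E, N) = -7 + N**2 (j(E, N) = N**2 - 7 = -7 + N**2)
y(M) = -9 + M (y(M) = -2 + (-7 + M) = -9 + M)
q = 2*I*sqrt(413) (q = sqrt((-9 - 4) - 1639) = sqrt(-13 - 1639) = sqrt(-1652) = 2*I*sqrt(413) ≈ 40.645*I)
1/(q + I(j(7, 2))) = 1/(2*I*sqrt(413) + (-7 + 2**2)) = 1/(2*I*sqrt(413) + (-7 + 4)) = 1/(2*I*sqrt(413) - 3) = 1/(-3 + 2*I*sqrt(413))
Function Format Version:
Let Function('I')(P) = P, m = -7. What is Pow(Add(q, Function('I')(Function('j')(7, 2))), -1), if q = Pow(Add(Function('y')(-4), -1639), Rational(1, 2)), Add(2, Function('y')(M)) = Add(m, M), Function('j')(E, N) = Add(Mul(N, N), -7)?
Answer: Add(Rational(-3, 1661), Mul(Rational(-2, 1661), I, Pow(413, Rational(1, 2)))) ≈ Add(-0.0018061, Mul(-0.024470, I))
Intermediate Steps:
Function('j')(E, N) = Add(-7, Pow(N, 2)) (Function('j')(E, N) = Add(Pow(N, 2), -7) = Add(-7, Pow(N, 2)))
Function('y')(M) = Add(-9, M) (Function('y')(M) = Add(-2, Add(-7, M)) = Add(-9, M))
q = Mul(2, I, Pow(413, Rational(1, 2))) (q = Pow(Add(Add(-9, -4), -1639), Rational(1, 2)) = Pow(Add(-13, -1639), Rational(1, 2)) = Pow(-1652, Rational(1, 2)) = Mul(2, I, Pow(413, Rational(1, 2))) ≈ Mul(40.645, I))
Pow(Add(q, Function('I')(Function('j')(7, 2))), -1) = Pow(Add(Mul(2, I, Pow(413, Rational(1, 2))), Add(-7, Pow(2, 2))), -1) = Pow(Add(Mul(2, I, Pow(413, Rational(1, 2))), Add(-7, 4)), -1) = Pow(Add(Mul(2, I, Pow(413, Rational(1, 2))), -3), -1) = Pow(Add(-3, Mul(2, I, Pow(413, Rational(1, 2)))), -1)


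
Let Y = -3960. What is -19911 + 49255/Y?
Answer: -15779363/792 ≈ -19923.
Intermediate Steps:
-19911 + 49255/Y = -19911 + 49255/(-3960) = -19911 + 49255*(-1/3960) = -19911 - 9851/792 = -15779363/792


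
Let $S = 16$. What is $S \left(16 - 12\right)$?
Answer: $64$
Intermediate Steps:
$S \left(16 - 12\right) = 16 \left(16 - 12\right) = 16 \cdot 4 = 64$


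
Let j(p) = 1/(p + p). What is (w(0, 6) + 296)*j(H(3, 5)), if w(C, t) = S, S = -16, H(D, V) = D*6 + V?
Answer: 140/23 ≈ 6.0870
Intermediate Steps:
H(D, V) = V + 6*D (H(D, V) = 6*D + V = V + 6*D)
w(C, t) = -16
j(p) = 1/(2*p)
(w(0, 6) + 296)*j(H(3, 5)) = (-16 + 296)*(1/(2*(5 + 6*3))) = 280*(1/(2*(5 + 18))) = 280*((½)/23) = 280*((½)*(1/23)) = 280*(1/46) = 140/23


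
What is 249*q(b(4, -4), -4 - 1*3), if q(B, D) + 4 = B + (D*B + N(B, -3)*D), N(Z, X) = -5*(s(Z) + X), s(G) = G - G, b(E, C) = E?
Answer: -33117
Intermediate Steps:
s(G) = 0
N(Z, X) = -5*X (N(Z, X) = -5*(0 + X) = -5*X)
q(B, D) = -4 + B + 15*D + B*D (q(B, D) = -4 + (B + (D*B + (-5*(-3))*D)) = -4 + (B + (B*D + 15*D)) = -4 + (B + (15*D + B*D)) = -4 + (B + 15*D + B*D) = -4 + B + 15*D + B*D)
249*q(b(4, -4), -4 - 1*3) = 249*(-4 + 4 + 15*(-4 - 1*3) + 4*(-4 - 1*3)) = 249*(-4 + 4 + 15*(-4 - 3) + 4*(-4 - 3)) = 249*(-4 + 4 + 15*(-7) + 4*(-7)) = 249*(-4 + 4 - 105 - 28) = 249*(-133) = -33117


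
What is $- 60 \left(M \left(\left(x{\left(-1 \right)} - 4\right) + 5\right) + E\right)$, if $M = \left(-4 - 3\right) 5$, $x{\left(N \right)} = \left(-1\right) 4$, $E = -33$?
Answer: $-4320$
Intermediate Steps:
$x{\left(N \right)} = -4$
$M = -35$ ($M = \left(-7\right) 5 = -35$)
$- 60 \left(M \left(\left(x{\left(-1 \right)} - 4\right) + 5\right) + E\right) = - 60 \left(- 35 \left(\left(-4 - 4\right) + 5\right) - 33\right) = - 60 \left(- 35 \left(-8 + 5\right) - 33\right) = - 60 \left(\left(-35\right) \left(-3\right) - 33\right) = - 60 \left(105 - 33\right) = \left(-60\right) 72 = -4320$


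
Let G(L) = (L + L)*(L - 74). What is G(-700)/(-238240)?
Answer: -13545/2978 ≈ -4.5484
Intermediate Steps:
G(L) = 2*L*(-74 + L) (G(L) = (2*L)*(-74 + L) = 2*L*(-74 + L))
G(-700)/(-238240) = (2*(-700)*(-74 - 700))/(-238240) = (2*(-700)*(-774))*(-1/238240) = 1083600*(-1/238240) = -13545/2978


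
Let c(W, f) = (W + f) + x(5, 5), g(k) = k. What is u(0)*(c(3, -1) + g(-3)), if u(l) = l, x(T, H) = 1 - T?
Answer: 0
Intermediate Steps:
c(W, f) = -4 + W + f (c(W, f) = (W + f) + (1 - 1*5) = (W + f) + (1 - 5) = (W + f) - 4 = -4 + W + f)
u(0)*(c(3, -1) + g(-3)) = 0*((-4 + 3 - 1) - 3) = 0*(-2 - 3) = 0*(-5) = 0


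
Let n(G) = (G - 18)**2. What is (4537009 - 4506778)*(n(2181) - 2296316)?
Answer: 72017890443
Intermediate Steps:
n(G) = (-18 + G)**2
(4537009 - 4506778)*(n(2181) - 2296316) = (4537009 - 4506778)*((-18 + 2181)**2 - 2296316) = 30231*(2163**2 - 2296316) = 30231*(4678569 - 2296316) = 30231*2382253 = 72017890443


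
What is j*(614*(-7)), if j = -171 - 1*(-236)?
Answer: -279370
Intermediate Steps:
j = 65 (j = -171 + 236 = 65)
j*(614*(-7)) = 65*(614*(-7)) = 65*(-4298) = -279370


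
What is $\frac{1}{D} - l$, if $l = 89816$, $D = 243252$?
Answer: $- \frac{21847921631}{243252} \approx -89816.0$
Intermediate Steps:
$\frac{1}{D} - l = \frac{1}{243252} - 89816 = - \frac{21847921631}{243252}$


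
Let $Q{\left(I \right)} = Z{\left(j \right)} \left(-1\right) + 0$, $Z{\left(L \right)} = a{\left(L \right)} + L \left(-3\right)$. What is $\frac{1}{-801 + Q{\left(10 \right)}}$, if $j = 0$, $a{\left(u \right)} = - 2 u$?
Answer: $- \frac{1}{801} \approx -0.0012484$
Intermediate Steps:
$Z{\left(L \right)} = - 5 L$ ($Z{\left(L \right)} = - 2 L + L \left(-3\right) = - 2 L - 3 L = - 5 L$)
$Q{\left(I \right)} = 0$ ($Q{\left(I \right)} = \left(-5\right) 0 \left(-1\right) + 0 = 0 \left(-1\right) + 0 = 0 + 0 = 0$)
$\frac{1}{-801 + Q{\left(10 \right)}} = \frac{1}{-801 + 0} = \frac{1}{-801} = - \frac{1}{801}$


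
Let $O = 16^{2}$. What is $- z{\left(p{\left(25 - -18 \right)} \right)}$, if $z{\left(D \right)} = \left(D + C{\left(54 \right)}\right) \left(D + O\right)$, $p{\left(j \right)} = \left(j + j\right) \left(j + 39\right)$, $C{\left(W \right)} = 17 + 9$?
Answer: $-51726024$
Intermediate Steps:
$O = 256$
$C{\left(W \right)} = 26$
$p{\left(j \right)} = 2 j \left(39 + j\right)$
$z{\left(D \right)} = \left(26 + D\right) \left(256 + D\right)$ ($z{\left(D \right)} = \left(D + 26\right) \left(D + 256\right) = \left(26 + D\right) \left(256 + D\right)$)
$- z{\left(p{\left(25 - -18 \right)} \right)} = - (6656 + \left(2 \left(25 - -18\right) \left(39 + \left(25 - -18\right)\right)\right)^{2} + 282 \cdot 2 \left(25 - -18\right) \left(39 + \left(25 - -18\right)\right)) = - (6656 + \left(2 \left(25 + 18\right) \left(39 + \left(25 + 18\right)\right)\right)^{2} + 282 \cdot 2 \left(25 + 18\right) \left(39 + \left(25 + 18\right)\right)) = - (6656 + \left(2 \cdot 43 \left(39 + 43\right)\right)^{2} + 282 \cdot 2 \cdot 43 \left(39 + 43\right)) = - (6656 + \left(2 \cdot 43 \cdot 82\right)^{2} + 282 \cdot 2 \cdot 43 \cdot 82) = - (6656 + 7052^{2} + 282 \cdot 7052) = - (6656 + 49730704 + 1988664) = \left(-1\right) 51726024 = -51726024$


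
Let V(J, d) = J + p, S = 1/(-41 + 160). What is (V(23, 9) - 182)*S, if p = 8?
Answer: -151/119 ≈ -1.2689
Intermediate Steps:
S = 1/119 ≈ 0.0084034
V(J, d) = 8 + J (V(J, d) = J + 8 = 8 + J)
(V(23, 9) - 182)*S = ((8 + 23) - 182)*(1/119) = (31 - 182)*(1/119) = -151*1/119 = -151/119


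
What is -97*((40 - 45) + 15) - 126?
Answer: -1096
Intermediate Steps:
-97*((40 - 45) + 15) - 126 = -97*(-5 + 15) - 126 = -97*10 - 126 = -970 - 126 = -1096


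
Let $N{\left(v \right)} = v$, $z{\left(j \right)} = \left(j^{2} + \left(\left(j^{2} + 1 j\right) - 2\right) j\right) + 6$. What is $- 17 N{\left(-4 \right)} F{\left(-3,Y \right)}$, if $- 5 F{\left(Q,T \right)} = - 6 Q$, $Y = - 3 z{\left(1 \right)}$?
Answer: $- \frac{1224}{5} \approx -244.8$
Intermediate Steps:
$z{\left(j \right)} = 6 + j^{2} + j \left(-2 + j + j^{2}\right)$ ($z{\left(j \right)} = \left(j^{2} + \left(\left(j^{2} + j\right) - 2\right) j\right) + 6 = \left(j^{2} + \left(\left(j + j^{2}\right) - 2\right) j\right) + 6 = \left(j^{2} + \left(-2 + j + j^{2}\right) j\right) + 6 = \left(j^{2} + j \left(-2 + j + j^{2}\right)\right) + 6 = 6 + j^{2} + j \left(-2 + j + j^{2}\right)$)
$Y = -21$ ($Y = - 3 \left(6 + 1^{3} - 2 + 2 \cdot 1^{2}\right) = - 3 \left(6 + 1 - 2 + 2 \cdot 1\right) = - 3 \left(6 + 1 - 2 + 2\right) = \left(-3\right) 7 = -21$)
$F{\left(Q,T \right)} = \frac{6 Q}{5}$ ($F{\left(Q,T \right)} = - \frac{\left(-6\right) Q}{5} = \frac{6 Q}{5}$)
$- 17 N{\left(-4 \right)} F{\left(-3,Y \right)} = \left(-17\right) \left(-4\right) \frac{6}{5} \left(-3\right) = 68 \left(- \frac{18}{5}\right) = - \frac{1224}{5}$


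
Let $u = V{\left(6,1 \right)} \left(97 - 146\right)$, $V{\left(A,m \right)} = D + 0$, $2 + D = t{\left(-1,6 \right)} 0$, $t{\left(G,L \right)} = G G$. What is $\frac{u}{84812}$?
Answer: $\frac{7}{6058} \approx 0.0011555$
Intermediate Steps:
$t{\left(G,L \right)} = G^{2}$
$D = -2$ ($D = -2 + \left(-1\right)^{2} \cdot 0 = -2 + 1 \cdot 0 = -2 + 0 = -2$)
$V{\left(A,m \right)} = -2$ ($V{\left(A,m \right)} = -2 + 0 = -2$)
$u = 98$ ($u = - 2 \left(97 - 146\right) = \left(-2\right) \left(-49\right) = 98$)
$\frac{u}{84812} = \frac{98}{84812} = 98 \cdot \frac{1}{84812} = \frac{7}{6058}$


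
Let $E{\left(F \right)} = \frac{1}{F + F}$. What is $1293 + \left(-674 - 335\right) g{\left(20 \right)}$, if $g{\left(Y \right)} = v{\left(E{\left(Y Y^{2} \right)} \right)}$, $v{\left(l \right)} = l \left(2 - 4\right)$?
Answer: $\frac{10345009}{8000} \approx 1293.1$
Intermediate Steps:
$E{\left(F \right)} = \frac{1}{2 F}$
$v{\left(l \right)} = - 2 l$ ($v{\left(l \right)} = l \left(-2\right) = - 2 l$)
$g{\left(Y \right)} = - \frac{1}{Y^{3}}$ ($g{\left(Y \right)} = - 2 \frac{1}{2 Y Y^{2}} = - 2 \frac{1}{2 Y^{3}} = - \frac{1}{Y^{3}}$)
$1293 + \left(-674 - 335\right) g{\left(20 \right)} = 1293 + \left(-674 - 335\right) \left(- \frac{1}{8000}\right) = 1293 + \left(-674 - 335\right) \left(\left(-1\right) \frac{1}{8000}\right) = 1293 - - \frac{1009}{8000} = 1293 + \frac{1009}{8000} = \frac{10345009}{8000}$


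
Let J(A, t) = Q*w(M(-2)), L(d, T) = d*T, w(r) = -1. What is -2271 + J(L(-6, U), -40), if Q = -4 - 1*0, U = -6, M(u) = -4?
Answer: -2267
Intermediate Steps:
Q = -4 (Q = -4 + 0 = -4)
L(d, T) = T*d
J(A, t) = 4 (J(A, t) = -4*(-1) = 4)
-2271 + J(L(-6, U), -40) = -2271 + 4 = -2267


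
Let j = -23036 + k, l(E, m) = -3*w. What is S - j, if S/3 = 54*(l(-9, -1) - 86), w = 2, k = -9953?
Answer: 18085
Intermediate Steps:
l(E, m) = -6 (l(E, m) = -3*2 = -6)
j = -32989 (j = -23036 - 9953 = -32989)
S = -14904 (S = 3*(54*(-6 - 86)) = 3*(54*(-92)) = 3*(-4968) = -14904)
S - j = -14904 - 1*(-32989) = -14904 + 32989 = 18085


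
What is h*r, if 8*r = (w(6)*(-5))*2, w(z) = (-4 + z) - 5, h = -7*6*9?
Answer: -2835/2 ≈ -1417.5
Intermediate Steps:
h = -378 (h = -42*9 = -378)
w(z) = -9 + z
r = 15/4 (r = (((-9 + 6)*(-5))*2)/8 = (-3*(-5)*2)/8 = (15*2)/8 = (⅛)*30 = 15/4 ≈ 3.7500)
h*r = -378*15/4 = -2835/2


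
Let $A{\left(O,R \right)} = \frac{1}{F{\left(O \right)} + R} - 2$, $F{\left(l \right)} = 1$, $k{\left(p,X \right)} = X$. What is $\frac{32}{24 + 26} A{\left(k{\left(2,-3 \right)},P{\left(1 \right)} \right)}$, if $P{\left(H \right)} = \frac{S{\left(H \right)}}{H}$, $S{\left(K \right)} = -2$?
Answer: $- \frac{48}{25} \approx -1.92$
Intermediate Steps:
$P{\left(H \right)} = - \frac{2}{H}$
$A{\left(O,R \right)} = -2 + \frac{1}{1 + R}$ ($A{\left(O,R \right)} = \frac{1}{1 + R} - 2 = -2 + \frac{1}{1 + R}$)
$\frac{32}{24 + 26} A{\left(k{\left(2,-3 \right)},P{\left(1 \right)} \right)} = \frac{32}{24 + 26} \frac{-1 - 2 \left(- \frac{2}{1}\right)}{1 - \frac{2}{1}} = \frac{32}{50} \frac{-1 - 2 \left(\left(-2\right) 1\right)}{1 - 2} = 32 \cdot \frac{1}{50} \frac{-1 - -4}{1 - 2} = \frac{16 \frac{-1 + 4}{-1}}{25} = \frac{16 \left(\left(-1\right) 3\right)}{25} = \frac{16}{25} \left(-3\right) = - \frac{48}{25}$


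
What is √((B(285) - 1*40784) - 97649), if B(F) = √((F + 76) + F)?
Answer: √(-138433 + √646) ≈ 372.03*I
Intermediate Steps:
B(F) = √(76 + 2*F) (B(F) = √((76 + F) + F) = √(76 + 2*F))
√((B(285) - 1*40784) - 97649) = √((√(76 + 2*285) - 1*40784) - 97649) = √((√(76 + 570) - 40784) - 97649) = √((√646 - 40784) - 97649) = √((-40784 + √646) - 97649) = √(-138433 + √646)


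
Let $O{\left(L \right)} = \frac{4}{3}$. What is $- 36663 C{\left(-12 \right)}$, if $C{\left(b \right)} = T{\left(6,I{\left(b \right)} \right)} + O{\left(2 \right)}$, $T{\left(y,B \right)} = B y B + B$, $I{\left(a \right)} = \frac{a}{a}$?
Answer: $-305525$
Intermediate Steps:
$I{\left(a \right)} = 1$
$T{\left(y,B \right)} = B + y B^{2}$ ($T{\left(y,B \right)} = y B^{2} + B = B + y B^{2}$)
$O{\left(L \right)} = \frac{4}{3}$ ($O{\left(L \right)} = 4 \cdot \frac{1}{3} = \frac{4}{3}$)
$C{\left(b \right)} = \frac{25}{3}$ ($C{\left(b \right)} = 1 \left(1 + 1 \cdot 6\right) + \frac{4}{3} = 1 \left(1 + 6\right) + \frac{4}{3} = 1 \cdot 7 + \frac{4}{3} = 7 + \frac{4}{3} = \frac{25}{3}$)
$- 36663 C{\left(-12 \right)} = \left(-36663\right) \frac{25}{3} = -305525$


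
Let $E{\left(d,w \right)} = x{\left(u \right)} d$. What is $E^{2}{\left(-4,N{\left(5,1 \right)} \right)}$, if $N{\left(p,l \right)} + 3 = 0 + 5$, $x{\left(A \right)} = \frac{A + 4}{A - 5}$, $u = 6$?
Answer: $1600$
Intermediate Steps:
$x{\left(A \right)} = \frac{4 + A}{-5 + A}$
$N{\left(p,l \right)} = 2$ ($N{\left(p,l \right)} = -3 + \left(0 + 5\right) = -3 + 5 = 2$)
$E{\left(d,w \right)} = 10 d$ ($E{\left(d,w \right)} = \frac{4 + 6}{-5 + 6} d = 1^{-1} \cdot 10 d = 1 \cdot 10 d = 10 d$)
$E^{2}{\left(-4,N{\left(5,1 \right)} \right)} = \left(10 \left(-4\right)\right)^{2} = \left(-40\right)^{2} = 1600$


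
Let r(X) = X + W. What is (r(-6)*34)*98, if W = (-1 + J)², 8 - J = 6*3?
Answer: 383180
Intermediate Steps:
J = -10 (J = 8 - 6*3 = 8 - 1*18 = 8 - 18 = -10)
W = 121 (W = (-1 - 10)² = (-11)² = 121)
r(X) = 121 + X (r(X) = X + 121 = 121 + X)
(r(-6)*34)*98 = ((121 - 6)*34)*98 = (115*34)*98 = 3910*98 = 383180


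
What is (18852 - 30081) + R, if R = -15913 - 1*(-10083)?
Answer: -17059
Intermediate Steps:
R = -5830 (R = -15913 + 10083 = -5830)
(18852 - 30081) + R = (18852 - 30081) - 5830 = -11229 - 5830 = -17059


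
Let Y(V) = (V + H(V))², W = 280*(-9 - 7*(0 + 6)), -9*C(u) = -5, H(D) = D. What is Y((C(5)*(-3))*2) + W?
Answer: -128120/9 ≈ -14236.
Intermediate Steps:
C(u) = 5/9 (C(u) = -⅑*(-5) = 5/9)
W = -14280 (W = 280*(-9 - 7*6) = 280*(-9 - 42) = 280*(-51) = -14280)
Y(V) = 4*V² (Y(V) = (V + V)² = (2*V)² = 4*V²)
Y((C(5)*(-3))*2) + W = 4*(((5/9)*(-3))*2)² - 14280 = 4*(-5/3*2)² - 14280 = 4*(-10/3)² - 14280 = 4*(100/9) - 14280 = 400/9 - 14280 = -128120/9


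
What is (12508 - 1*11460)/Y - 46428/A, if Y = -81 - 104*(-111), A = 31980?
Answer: -41557427/30548895 ≈ -1.3604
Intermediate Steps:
Y = 11463 (Y = -81 + 11544 = 11463)
(12508 - 1*11460)/Y - 46428/A = (12508 - 1*11460)/11463 - 46428/31980 = (12508 - 11460)*(1/11463) - 46428*1/31980 = 1048*(1/11463) - 3869/2665 = 1048/11463 - 3869/2665 = -41557427/30548895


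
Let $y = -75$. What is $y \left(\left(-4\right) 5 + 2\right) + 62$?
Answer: $1412$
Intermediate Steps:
$y \left(\left(-4\right) 5 + 2\right) + 62 = - 75 \left(\left(-4\right) 5 + 2\right) + 62 = - 75 \left(-20 + 2\right) + 62 = \left(-75\right) \left(-18\right) + 62 = 1350 + 62 = 1412$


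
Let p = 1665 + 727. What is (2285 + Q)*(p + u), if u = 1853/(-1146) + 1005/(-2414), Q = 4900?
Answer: 3958760869130/230537 ≈ 1.7172e+7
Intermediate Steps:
u = -1406218/691611 (u = 1853*(-1/1146) + 1005*(-1/2414) = -1853/1146 - 1005/2414 = -1406218/691611 ≈ -2.0332)
p = 2392
(2285 + Q)*(p + u) = (2285 + 4900)*(2392 - 1406218/691611) = 7185*(1652927294/691611) = 3958760869130/230537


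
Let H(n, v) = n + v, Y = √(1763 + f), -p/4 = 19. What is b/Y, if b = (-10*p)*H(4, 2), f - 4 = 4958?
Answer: 912*√269/269 ≈ 55.606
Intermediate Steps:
f = 4962 (f = 4 + 4958 = 4962)
p = -76 (p = -4*19 = -76)
Y = 5*√269 (Y = √(1763 + 4962) = √6725 = 5*√269 ≈ 82.006)
b = 4560 (b = (-10*(-76))*(4 + 2) = 760*6 = 4560)
b/Y = 4560/((5*√269)) = 4560*(√269/1345) = 912*√269/269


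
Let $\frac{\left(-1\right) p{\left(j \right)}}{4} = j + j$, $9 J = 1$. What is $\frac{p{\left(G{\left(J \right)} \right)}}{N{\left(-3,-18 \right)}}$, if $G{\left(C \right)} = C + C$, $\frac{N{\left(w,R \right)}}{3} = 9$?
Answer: $- \frac{16}{243} \approx -0.065844$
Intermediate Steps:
$J = \frac{1}{9}$ ($J = \frac{1}{9} \cdot 1 = \frac{1}{9} \approx 0.11111$)
$N{\left(w,R \right)} = 27$ ($N{\left(w,R \right)} = 3 \cdot 9 = 27$)
$G{\left(C \right)} = 2 C$
$p{\left(j \right)} = - 8 j$ ($p{\left(j \right)} = - 4 \left(j + j\right) = - 4 \cdot 2 j = - 8 j$)
$\frac{p{\left(G{\left(J \right)} \right)}}{N{\left(-3,-18 \right)}} = \frac{\left(-8\right) 2 \cdot \frac{1}{9}}{27} = \left(-8\right) \frac{2}{9} \cdot \frac{1}{27} = \left(- \frac{16}{9}\right) \frac{1}{27} = - \frac{16}{243}$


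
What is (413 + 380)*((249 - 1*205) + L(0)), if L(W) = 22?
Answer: 52338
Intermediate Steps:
(413 + 380)*((249 - 1*205) + L(0)) = (413 + 380)*((249 - 1*205) + 22) = 793*((249 - 205) + 22) = 793*(44 + 22) = 793*66 = 52338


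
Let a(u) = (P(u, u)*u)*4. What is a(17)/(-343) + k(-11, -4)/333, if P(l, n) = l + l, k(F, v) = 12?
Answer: -255260/38073 ≈ -6.7045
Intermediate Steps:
P(l, n) = 2*l
a(u) = 8*u² (a(u) = ((2*u)*u)*4 = (2*u²)*4 = 8*u²)
a(17)/(-343) + k(-11, -4)/333 = (8*17²)/(-343) + 12/333 = (8*289)*(-1/343) + 12*(1/333) = 2312*(-1/343) + 4/111 = -2312/343 + 4/111 = -255260/38073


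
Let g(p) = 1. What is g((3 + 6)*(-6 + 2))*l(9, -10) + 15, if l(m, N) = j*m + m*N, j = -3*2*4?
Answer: -291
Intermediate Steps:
j = -24 (j = -6*4 = -24)
l(m, N) = -24*m + N*m (l(m, N) = -24*m + m*N = -24*m + N*m)
g((3 + 6)*(-6 + 2))*l(9, -10) + 15 = 1*(9*(-24 - 10)) + 15 = 1*(9*(-34)) + 15 = 1*(-306) + 15 = -306 + 15 = -291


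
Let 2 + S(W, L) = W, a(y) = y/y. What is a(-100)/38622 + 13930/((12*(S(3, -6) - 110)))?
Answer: -7472266/701633 ≈ -10.650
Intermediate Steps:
a(y) = 1
S(W, L) = -2 + W
a(-100)/38622 + 13930/((12*(S(3, -6) - 110))) = 1/38622 + 13930/((12*((-2 + 3) - 110))) = 1*(1/38622) + 13930/((12*(1 - 110))) = 1/38622 + 13930/((12*(-109))) = 1/38622 + 13930/(-1308) = 1/38622 + 13930*(-1/1308) = 1/38622 - 6965/654 = -7472266/701633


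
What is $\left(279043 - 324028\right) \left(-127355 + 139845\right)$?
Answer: $-561862650$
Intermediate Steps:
$\left(279043 - 324028\right) \left(-127355 + 139845\right) = \left(-44985\right) 12490 = -561862650$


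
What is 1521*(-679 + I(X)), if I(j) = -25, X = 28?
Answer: -1070784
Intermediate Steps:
1521*(-679 + I(X)) = 1521*(-679 - 25) = 1521*(-704) = -1070784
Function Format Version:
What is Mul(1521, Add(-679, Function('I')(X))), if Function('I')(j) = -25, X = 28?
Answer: -1070784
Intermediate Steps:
Mul(1521, Add(-679, Function('I')(X))) = Mul(1521, Add(-679, -25)) = Mul(1521, -704) = -1070784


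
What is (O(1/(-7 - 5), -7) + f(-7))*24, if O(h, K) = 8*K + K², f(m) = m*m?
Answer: 1008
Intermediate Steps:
f(m) = m²
O(h, K) = K² + 8*K
(O(1/(-7 - 5), -7) + f(-7))*24 = (-7*(8 - 7) + (-7)²)*24 = (-7*1 + 49)*24 = (-7 + 49)*24 = 42*24 = 1008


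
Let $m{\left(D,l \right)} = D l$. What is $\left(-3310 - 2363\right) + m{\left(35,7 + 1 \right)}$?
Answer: $-5393$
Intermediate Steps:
$\left(-3310 - 2363\right) + m{\left(35,7 + 1 \right)} = \left(-3310 - 2363\right) + 35 \left(7 + 1\right) = -5673 + 35 \cdot 8 = -5673 + 280 = -5393$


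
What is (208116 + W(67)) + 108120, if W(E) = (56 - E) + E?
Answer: 316292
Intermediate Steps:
W(E) = 56
(208116 + W(67)) + 108120 = (208116 + 56) + 108120 = 208172 + 108120 = 316292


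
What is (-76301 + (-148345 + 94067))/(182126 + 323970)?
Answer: -130579/506096 ≈ -0.25801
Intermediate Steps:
(-76301 + (-148345 + 94067))/(182126 + 323970) = (-76301 - 54278)/506096 = -130579*1/506096 = -130579/506096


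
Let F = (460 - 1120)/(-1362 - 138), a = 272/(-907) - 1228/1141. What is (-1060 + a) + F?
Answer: -27448725443/25872175 ≈ -1060.9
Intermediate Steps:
a = -1424148/1034887 (a = 272*(-1/907) - 1228*1/1141 = -272/907 - 1228/1141 = -1424148/1034887 ≈ -1.3761)
F = 11/25 (F = -660/(-1500) = -660*(-1/1500) = 11/25 ≈ 0.44000)
(-1060 + a) + F = (-1060 - 1424148/1034887) + 11/25 = -1098404368/1034887 + 11/25 = -27448725443/25872175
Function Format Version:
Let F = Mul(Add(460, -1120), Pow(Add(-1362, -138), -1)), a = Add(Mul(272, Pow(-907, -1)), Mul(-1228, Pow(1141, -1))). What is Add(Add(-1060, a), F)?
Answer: Rational(-27448725443, 25872175) ≈ -1060.9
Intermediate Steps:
a = Rational(-1424148, 1034887) (a = Add(Mul(272, Rational(-1, 907)), Mul(-1228, Rational(1, 1141))) = Add(Rational(-272, 907), Rational(-1228, 1141)) = Rational(-1424148, 1034887) ≈ -1.3761)
F = Rational(11, 25) (F = Mul(-660, Pow(-1500, -1)) = Mul(-660, Rational(-1, 1500)) = Rational(11, 25) ≈ 0.44000)
Add(Add(-1060, a), F) = Add(Add(-1060, Rational(-1424148, 1034887)), Rational(11, 25)) = Add(Rational(-1098404368, 1034887), Rational(11, 25)) = Rational(-27448725443, 25872175)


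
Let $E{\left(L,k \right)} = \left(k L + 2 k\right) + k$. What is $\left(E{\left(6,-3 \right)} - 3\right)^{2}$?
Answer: $900$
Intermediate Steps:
$E{\left(L,k \right)} = 3 k + L k$ ($E{\left(L,k \right)} = \left(L k + 2 k\right) + k = \left(2 k + L k\right) + k = 3 k + L k$)
$\left(E{\left(6,-3 \right)} - 3\right)^{2} = \left(- 3 \left(3 + 6\right) - 3\right)^{2} = \left(\left(-3\right) 9 - 3\right)^{2} = \left(-27 - 3\right)^{2} = \left(-30\right)^{2} = 900$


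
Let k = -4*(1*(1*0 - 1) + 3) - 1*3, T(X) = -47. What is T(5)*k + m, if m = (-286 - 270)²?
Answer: 309653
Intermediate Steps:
m = 309136 (m = (-556)² = 309136)
k = -11 (k = -4*(1*(0 - 1) + 3) - 3 = -4*(1*(-1) + 3) - 3 = -4*(-1 + 3) - 3 = -4*2 - 3 = -8 - 3 = -11)
T(5)*k + m = -47*(-11) + 309136 = 517 + 309136 = 309653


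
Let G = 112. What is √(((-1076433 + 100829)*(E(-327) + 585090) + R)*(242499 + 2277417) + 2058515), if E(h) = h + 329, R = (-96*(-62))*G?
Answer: I*√1438411972272790189 ≈ 1.1993e+9*I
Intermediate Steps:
R = 666624 (R = -96*(-62)*112 = 5952*112 = 666624)
E(h) = 329 + h
√(((-1076433 + 100829)*(E(-327) + 585090) + R)*(242499 + 2277417) + 2058515) = √(((-1076433 + 100829)*((329 - 327) + 585090) + 666624)*(242499 + 2277417) + 2058515) = √((-975604*(2 + 585090) + 666624)*2519916 + 2058515) = √((-975604*585092 + 666624)*2519916 + 2058515) = √((-570818095568 + 666624)*2519916 + 2058515) = √(-570817428944*2519916 + 2058515) = √(-1438411972274848704 + 2058515) = √(-1438411972272790189) = I*√1438411972272790189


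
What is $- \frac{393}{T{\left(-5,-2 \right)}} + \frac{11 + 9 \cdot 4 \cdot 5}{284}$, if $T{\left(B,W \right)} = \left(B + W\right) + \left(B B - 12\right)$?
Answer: $- \frac{18411}{284} \approx -64.828$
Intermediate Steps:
$T{\left(B,W \right)} = -12 + B + W + B^{2}$ ($T{\left(B,W \right)} = \left(B + W\right) + \left(B^{2} - 12\right) = \left(B + W\right) + \left(-12 + B^{2}\right) = -12 + B + W + B^{2}$)
$- \frac{393}{T{\left(-5,-2 \right)}} + \frac{11 + 9 \cdot 4 \cdot 5}{284} = - \frac{393}{-12 - 5 - 2 + \left(-5\right)^{2}} + \frac{11 + 9 \cdot 4 \cdot 5}{284} = - \frac{393}{-12 - 5 - 2 + 25} + \left(11 + 9 \cdot 20\right) \frac{1}{284} = - \frac{393}{6} + \left(11 + 180\right) \frac{1}{284} = \left(-393\right) \frac{1}{6} + 191 \cdot \frac{1}{284} = - \frac{131}{2} + \frac{191}{284} = - \frac{18411}{284}$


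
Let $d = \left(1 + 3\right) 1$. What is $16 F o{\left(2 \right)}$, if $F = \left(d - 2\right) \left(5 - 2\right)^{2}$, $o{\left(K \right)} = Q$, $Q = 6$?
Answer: $1728$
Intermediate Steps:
$d = 4$ ($d = 4 \cdot 1 = 4$)
$o{\left(K \right)} = 6$
$F = 18$ ($F = \left(4 - 2\right) \left(5 - 2\right)^{2} = 2 \cdot 3^{2} = 2 \cdot 9 = 18$)
$16 F o{\left(2 \right)} = 16 \cdot 18 \cdot 6 = 288 \cdot 6 = 1728$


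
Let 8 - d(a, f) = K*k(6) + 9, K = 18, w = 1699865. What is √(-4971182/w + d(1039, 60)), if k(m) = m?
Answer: I*√323410309276955/1699865 ≈ 10.579*I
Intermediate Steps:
d(a, f) = -109 (d(a, f) = 8 - (18*6 + 9) = 8 - (108 + 9) = 8 - 1*117 = 8 - 117 = -109)
√(-4971182/w + d(1039, 60)) = √(-4971182/1699865 - 109) = √(-190256467/1699865) = I*√323410309276955/1699865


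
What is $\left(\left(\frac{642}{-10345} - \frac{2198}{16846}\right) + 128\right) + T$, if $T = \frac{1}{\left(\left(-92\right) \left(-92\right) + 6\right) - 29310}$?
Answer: $\frac{9283485413185}{72636515416} \approx 127.81$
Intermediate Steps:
$T = - \frac{1}{20840}$ ($T = \frac{1}{\left(8464 + 6\right) - 29310} = \frac{1}{8470 - 29310} = \frac{1}{-20840} = - \frac{1}{20840} \approx -4.7985 \cdot 10^{-5}$)
$\left(\left(\frac{642}{-10345} - \frac{2198}{16846}\right) + 128\right) + T = \left(\left(\frac{642}{-10345} - \frac{2198}{16846}\right) + 128\right) - \frac{1}{20840} = \left(\left(642 \left(- \frac{1}{10345}\right) - \frac{1099}{8423}\right) + 128\right) - \frac{1}{20840} = \left(\left(- \frac{642}{10345} - \frac{1099}{8423}\right) + 128\right) - \frac{1}{20840} = \left(- \frac{16776721}{87135935} + 128\right) - \frac{1}{20840} = \frac{11136622959}{87135935} - \frac{1}{20840} = \frac{9283485413185}{72636515416}$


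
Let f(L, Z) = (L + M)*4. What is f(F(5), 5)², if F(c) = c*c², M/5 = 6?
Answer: 384400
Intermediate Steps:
M = 30 (M = 5*6 = 30)
F(c) = c³
f(L, Z) = 120 + 4*L (f(L, Z) = (L + 30)*4 = (30 + L)*4 = 120 + 4*L)
f(F(5), 5)² = (120 + 4*5³)² = (120 + 4*125)² = (120 + 500)² = 620² = 384400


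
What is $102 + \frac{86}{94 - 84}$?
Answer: $\frac{553}{5} \approx 110.6$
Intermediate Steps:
$102 + \frac{86}{94 - 84} = 102 + \frac{86}{10} = 102 + 86 \cdot \frac{1}{10} = 102 + \frac{43}{5} = \frac{553}{5}$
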